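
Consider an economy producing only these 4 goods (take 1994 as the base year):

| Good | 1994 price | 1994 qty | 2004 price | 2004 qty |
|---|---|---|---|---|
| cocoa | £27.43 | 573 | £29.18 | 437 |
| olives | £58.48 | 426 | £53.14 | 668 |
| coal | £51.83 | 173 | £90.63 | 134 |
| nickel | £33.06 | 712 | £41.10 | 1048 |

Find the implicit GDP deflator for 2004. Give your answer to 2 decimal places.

111.68

Nominal GDP 2004 = 29.18·437 + 53.14·668 + 90.63·134 + 41.10·1048 = 103466.40.
Real GDP 2004 (at 1994 prices) = 27.43·437 + 58.48·668 + 51.83·134 + 33.06·1048 = 92643.65.
Deflator = Nominal/Real × 100 = 103466.40/92643.65 × 100 = 111.682.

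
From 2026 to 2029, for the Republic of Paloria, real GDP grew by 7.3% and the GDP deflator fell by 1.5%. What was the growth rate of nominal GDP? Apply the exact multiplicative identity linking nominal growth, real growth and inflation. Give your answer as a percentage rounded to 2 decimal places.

5.69%

(1 + g_nom) = (1 + g_real)(1 + π) = 1.0730 × 0.9850 = 1.05691.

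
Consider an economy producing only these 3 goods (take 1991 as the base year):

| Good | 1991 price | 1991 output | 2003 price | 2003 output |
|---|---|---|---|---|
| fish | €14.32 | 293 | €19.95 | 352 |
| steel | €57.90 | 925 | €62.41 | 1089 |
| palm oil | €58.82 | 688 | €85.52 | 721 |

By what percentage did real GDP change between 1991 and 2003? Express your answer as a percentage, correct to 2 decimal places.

12.50%

Real GDP 1991 = Nominal GDP 1991 = 14.32·293 + 57.90·925 + 58.82·688 = 98221.42.
Real GDP 2003 (at 1991 prices) = 14.32·352 + 57.90·1089 + 58.82·721 = 110502.96.
Real growth = 110502.96/98221.42 − 1 = 0.1250.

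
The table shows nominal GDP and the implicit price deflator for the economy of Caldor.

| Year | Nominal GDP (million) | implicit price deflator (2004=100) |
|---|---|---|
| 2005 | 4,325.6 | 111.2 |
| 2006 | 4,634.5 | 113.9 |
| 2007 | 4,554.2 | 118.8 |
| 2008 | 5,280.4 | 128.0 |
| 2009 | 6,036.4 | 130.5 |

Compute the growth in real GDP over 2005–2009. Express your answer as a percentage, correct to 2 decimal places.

18.91%

Real GDP 2005 = 4325.6/1.112 = 3889.93.
Real GDP 2009 = 6036.4/1.305 = 4625.59.
Change = 4625.59/3889.93 − 1 = 0.1891.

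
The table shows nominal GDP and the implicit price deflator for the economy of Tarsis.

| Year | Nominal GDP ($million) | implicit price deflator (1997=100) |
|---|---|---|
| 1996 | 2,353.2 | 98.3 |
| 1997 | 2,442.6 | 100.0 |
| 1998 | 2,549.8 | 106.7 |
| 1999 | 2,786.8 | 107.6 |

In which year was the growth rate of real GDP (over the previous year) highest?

1997: real = 2442.6/1.000 = 2442.60; growth vs 1996 (2393.90) = 2.03%.
1998: real = 2549.8/1.067 = 2389.69; growth vs 1997 (2442.60) = -2.17%.
1999: real = 2786.8/1.076 = 2589.96; growth vs 1998 (2389.69) = 8.38%.

1999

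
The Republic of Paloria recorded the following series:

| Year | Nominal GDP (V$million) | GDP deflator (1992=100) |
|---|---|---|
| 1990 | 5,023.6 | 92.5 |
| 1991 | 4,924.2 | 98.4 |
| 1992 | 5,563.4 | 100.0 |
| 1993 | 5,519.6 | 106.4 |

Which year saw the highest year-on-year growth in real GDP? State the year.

1991: real = 4924.2/0.984 = 5004.27; growth vs 1990 (5430.92) = -7.86%.
1992: real = 5563.4/1.000 = 5563.40; growth vs 1991 (5004.27) = 11.17%.
1993: real = 5519.6/1.064 = 5187.59; growth vs 1992 (5563.40) = -6.76%.

1992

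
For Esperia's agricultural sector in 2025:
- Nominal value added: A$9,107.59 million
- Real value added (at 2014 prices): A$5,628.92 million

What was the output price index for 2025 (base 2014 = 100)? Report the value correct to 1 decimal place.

output price index = (Nominal / Real) × 100 = 9107.59 / 5628.92 × 100 = 161.80.

161.8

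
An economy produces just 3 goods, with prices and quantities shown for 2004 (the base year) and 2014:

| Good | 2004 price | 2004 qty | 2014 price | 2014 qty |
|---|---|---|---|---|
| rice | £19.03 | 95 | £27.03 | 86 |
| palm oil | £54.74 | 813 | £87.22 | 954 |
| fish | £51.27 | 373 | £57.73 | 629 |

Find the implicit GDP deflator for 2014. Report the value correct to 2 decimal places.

Nominal GDP 2014 = 27.03·86 + 87.22·954 + 57.73·629 = 121844.63.
Real GDP 2014 (at 2004 prices) = 19.03·86 + 54.74·954 + 51.27·629 = 86107.37.
Deflator = Nominal/Real × 100 = 121844.63/86107.37 × 100 = 141.503.

141.50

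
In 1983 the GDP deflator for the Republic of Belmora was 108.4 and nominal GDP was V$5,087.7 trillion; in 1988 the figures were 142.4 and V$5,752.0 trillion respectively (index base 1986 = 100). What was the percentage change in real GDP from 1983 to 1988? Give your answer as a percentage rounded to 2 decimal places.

-13.94%

Real GDP 1983 = 5087.7 / 1.084 = 4693.45.
Real GDP 1988 = 5752.0 / 1.424 = 4039.33.
Real growth = 4039.33 / 4693.45 − 1 = -0.1394.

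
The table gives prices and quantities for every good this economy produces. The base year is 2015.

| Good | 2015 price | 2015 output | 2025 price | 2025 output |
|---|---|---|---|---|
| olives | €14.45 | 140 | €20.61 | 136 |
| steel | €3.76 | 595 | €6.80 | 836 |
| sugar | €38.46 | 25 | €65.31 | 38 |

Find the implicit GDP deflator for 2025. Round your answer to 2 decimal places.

166.96

Nominal GDP 2025 = 20.61·136 + 6.80·836 + 65.31·38 = 10969.54.
Real GDP 2025 (at 2015 prices) = 14.45·136 + 3.76·836 + 38.46·38 = 6570.04.
Deflator = Nominal/Real × 100 = 10969.54/6570.04 × 100 = 166.963.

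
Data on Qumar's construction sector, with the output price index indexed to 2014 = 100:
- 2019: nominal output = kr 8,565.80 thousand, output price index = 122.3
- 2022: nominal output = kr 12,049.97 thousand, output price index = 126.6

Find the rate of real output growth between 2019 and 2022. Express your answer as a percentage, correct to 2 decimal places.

Deflate each year: 2019 → 8565.80/1.223 = 7003.92; 2022 → 12049.97/1.266 = 9518.14.
So real output changed by 9518.14/7003.92 − 1 = 0.3590, i.e. 35.90%.

35.90%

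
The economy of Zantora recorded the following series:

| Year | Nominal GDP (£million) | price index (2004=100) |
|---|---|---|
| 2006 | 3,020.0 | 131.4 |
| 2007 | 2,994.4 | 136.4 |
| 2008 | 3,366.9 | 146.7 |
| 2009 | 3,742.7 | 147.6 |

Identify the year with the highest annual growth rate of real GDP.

2009

2007: real = 2994.4/1.364 = 2195.31; growth vs 2006 (2298.33) = -4.48%.
2008: real = 3366.9/1.467 = 2295.09; growth vs 2007 (2195.31) = 4.55%.
2009: real = 3742.7/1.476 = 2535.70; growth vs 2008 (2295.09) = 10.48%.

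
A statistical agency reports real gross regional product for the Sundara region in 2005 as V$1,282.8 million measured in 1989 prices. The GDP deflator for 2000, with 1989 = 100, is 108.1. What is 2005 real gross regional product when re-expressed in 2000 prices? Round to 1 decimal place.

Real gross regional product in 2000 prices = Real gross regional product in 1989 prices × (P_2000/P_1989) = 1282.8 × 1.081 = 1386.71.

V$1,386.7 million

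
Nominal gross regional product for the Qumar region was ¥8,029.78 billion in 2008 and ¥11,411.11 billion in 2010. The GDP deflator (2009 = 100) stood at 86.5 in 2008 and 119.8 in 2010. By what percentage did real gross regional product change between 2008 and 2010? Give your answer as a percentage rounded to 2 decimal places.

2.61%

Real gross regional product 2008 = 8029.78 / 0.865 = 9282.98.
Real gross regional product 2010 = 11411.11 / 1.198 = 9525.13.
Real growth = 9525.13 / 9282.98 − 1 = 0.0261.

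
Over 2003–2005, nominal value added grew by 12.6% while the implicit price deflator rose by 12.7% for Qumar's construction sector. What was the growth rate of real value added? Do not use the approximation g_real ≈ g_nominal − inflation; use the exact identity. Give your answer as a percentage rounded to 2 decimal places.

(1 + g_nom) = (1 + g_real)(1 + π), so g_real = 1.1260 / 1.1270 − 1 = -0.00089.

-0.09%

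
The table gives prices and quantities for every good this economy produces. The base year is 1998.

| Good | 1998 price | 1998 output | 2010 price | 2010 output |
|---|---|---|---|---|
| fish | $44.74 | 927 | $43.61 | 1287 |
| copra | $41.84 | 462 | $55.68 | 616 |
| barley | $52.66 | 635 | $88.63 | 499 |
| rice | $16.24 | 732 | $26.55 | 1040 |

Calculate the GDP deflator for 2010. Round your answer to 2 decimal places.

128.25

Nominal GDP 2010 = 43.61·1287 + 55.68·616 + 88.63·499 + 26.55·1040 = 162263.32.
Real GDP 2010 (at 1998 prices) = 44.74·1287 + 41.84·616 + 52.66·499 + 16.24·1040 = 126520.76.
Deflator = Nominal/Real × 100 = 162263.32/126520.76 × 100 = 128.250.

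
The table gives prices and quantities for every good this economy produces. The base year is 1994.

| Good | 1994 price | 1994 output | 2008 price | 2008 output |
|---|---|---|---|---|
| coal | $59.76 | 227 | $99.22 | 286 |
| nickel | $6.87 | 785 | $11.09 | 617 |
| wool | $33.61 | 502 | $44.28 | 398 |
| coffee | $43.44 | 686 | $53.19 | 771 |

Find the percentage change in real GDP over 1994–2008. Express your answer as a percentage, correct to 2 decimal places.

3.91%

Real GDP 1994 = Nominal GDP 1994 = 59.76·227 + 6.87·785 + 33.61·502 + 43.44·686 = 65630.53.
Real GDP 2008 (at 1994 prices) = 59.76·286 + 6.87·617 + 33.61·398 + 43.44·771 = 68199.17.
Real growth = 68199.17/65630.53 − 1 = 0.0391.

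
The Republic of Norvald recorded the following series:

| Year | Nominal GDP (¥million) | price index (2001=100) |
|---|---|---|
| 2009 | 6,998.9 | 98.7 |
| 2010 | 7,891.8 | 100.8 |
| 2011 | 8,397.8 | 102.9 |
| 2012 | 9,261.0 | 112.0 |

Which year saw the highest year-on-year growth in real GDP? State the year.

2010: real = 7891.8/1.008 = 7829.17; growth vs 2009 (7091.08) = 10.41%.
2011: real = 8397.8/1.029 = 8161.13; growth vs 2010 (7829.17) = 4.24%.
2012: real = 9261.0/1.120 = 8268.75; growth vs 2011 (8161.13) = 1.32%.

2010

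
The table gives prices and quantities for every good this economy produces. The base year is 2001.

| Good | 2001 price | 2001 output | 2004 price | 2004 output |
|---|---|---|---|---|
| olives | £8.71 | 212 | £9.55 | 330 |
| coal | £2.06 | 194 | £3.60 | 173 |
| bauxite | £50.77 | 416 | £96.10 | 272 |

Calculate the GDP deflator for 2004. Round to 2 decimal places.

175.55

Nominal GDP 2004 = 9.55·330 + 3.60·173 + 96.10·272 = 29913.50.
Real GDP 2004 (at 2001 prices) = 8.71·330 + 2.06·173 + 50.77·272 = 17040.12.
Deflator = Nominal/Real × 100 = 29913.50/17040.12 × 100 = 175.547.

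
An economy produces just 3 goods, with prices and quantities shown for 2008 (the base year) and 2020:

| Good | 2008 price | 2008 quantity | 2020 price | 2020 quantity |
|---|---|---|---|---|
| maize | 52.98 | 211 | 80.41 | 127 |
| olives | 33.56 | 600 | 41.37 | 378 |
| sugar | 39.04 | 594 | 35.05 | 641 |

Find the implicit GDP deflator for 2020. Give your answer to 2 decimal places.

Nominal GDP 2020 = 80.41·127 + 41.37·378 + 35.05·641 = 48316.98.
Real GDP 2020 (at 2008 prices) = 52.98·127 + 33.56·378 + 39.04·641 = 44438.78.
Deflator = Nominal/Real × 100 = 48316.98/44438.78 × 100 = 108.727.

108.73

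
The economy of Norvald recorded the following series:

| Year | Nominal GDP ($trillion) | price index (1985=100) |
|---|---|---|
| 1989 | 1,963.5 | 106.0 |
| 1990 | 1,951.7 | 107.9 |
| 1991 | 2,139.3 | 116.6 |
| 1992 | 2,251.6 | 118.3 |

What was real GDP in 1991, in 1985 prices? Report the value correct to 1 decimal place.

Real GDP 1991 = 2139.3 / 1.166 = 1834.73.

$1,834.7 trillion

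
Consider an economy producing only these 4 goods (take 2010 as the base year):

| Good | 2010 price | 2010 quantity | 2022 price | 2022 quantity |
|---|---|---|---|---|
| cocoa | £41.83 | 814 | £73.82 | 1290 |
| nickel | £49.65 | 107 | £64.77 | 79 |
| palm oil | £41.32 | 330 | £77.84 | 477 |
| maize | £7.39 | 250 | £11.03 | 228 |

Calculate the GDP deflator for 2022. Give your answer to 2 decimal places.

176.58

Nominal GDP 2022 = 73.82·1290 + 64.77·79 + 77.84·477 + 11.03·228 = 139989.15.
Real GDP 2022 (at 2010 prices) = 41.83·1290 + 49.65·79 + 41.32·477 + 7.39·228 = 79277.61.
Deflator = Nominal/Real × 100 = 139989.15/79277.61 × 100 = 176.581.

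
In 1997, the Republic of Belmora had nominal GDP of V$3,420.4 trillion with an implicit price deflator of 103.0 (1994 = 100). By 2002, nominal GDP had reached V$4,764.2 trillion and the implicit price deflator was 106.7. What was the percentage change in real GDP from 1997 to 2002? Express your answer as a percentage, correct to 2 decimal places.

Real GDP 1997 = 3420.4 / 1.030 = 3320.78.
Real GDP 2002 = 4764.2 / 1.067 = 4465.04.
Real growth = 4465.04 / 3320.78 − 1 = 0.3446.

34.46%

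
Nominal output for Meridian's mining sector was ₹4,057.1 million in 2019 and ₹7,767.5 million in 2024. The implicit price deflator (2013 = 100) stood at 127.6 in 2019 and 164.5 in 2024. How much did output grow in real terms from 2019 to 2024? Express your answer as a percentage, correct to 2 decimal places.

Real output 2019 = 4057.1 / 1.276 = 3179.55.
Real output 2024 = 7767.5 / 1.645 = 4721.88.
Real growth = 4721.88 / 3179.55 − 1 = 0.4851.

48.51%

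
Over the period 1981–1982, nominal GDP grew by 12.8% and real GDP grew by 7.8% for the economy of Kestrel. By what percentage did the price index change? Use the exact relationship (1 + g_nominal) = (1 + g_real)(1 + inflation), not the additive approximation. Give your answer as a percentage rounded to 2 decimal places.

(1 + g_nom) = (1 + g_real)(1 + π), so π = 1.1280 / 1.0780 − 1 = 0.04638.

4.64%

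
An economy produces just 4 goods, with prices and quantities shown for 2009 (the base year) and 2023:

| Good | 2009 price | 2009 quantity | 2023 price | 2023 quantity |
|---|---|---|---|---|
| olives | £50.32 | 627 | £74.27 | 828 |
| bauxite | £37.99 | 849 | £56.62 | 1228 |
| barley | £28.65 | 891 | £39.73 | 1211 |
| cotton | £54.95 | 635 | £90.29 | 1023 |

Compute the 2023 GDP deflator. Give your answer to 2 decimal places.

151.49

Nominal GDP 2023 = 74.27·828 + 56.62·1228 + 39.73·1211 + 90.29·1023 = 271504.62.
Real GDP 2023 (at 2009 prices) = 50.32·828 + 37.99·1228 + 28.65·1211 + 54.95·1023 = 179225.68.
Deflator = Nominal/Real × 100 = 271504.62/179225.68 × 100 = 151.488.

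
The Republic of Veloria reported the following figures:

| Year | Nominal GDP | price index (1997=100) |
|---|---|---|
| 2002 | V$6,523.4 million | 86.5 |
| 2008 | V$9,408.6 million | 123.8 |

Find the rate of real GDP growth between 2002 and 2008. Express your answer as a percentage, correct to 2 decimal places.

Deflate each year: 2002 → 6523.4/0.865 = 7541.50; 2008 → 9408.6/1.238 = 7599.84.
So real GDP changed by 7599.84/7541.50 − 1 = 0.0077, i.e. 0.77%.

0.77%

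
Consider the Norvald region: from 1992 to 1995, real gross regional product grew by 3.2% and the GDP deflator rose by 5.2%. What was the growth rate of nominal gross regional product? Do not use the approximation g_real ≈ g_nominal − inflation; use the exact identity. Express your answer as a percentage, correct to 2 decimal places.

8.57%

(1 + g_nom) = (1 + g_real)(1 + π) = 1.0320 × 1.0520 = 1.08566.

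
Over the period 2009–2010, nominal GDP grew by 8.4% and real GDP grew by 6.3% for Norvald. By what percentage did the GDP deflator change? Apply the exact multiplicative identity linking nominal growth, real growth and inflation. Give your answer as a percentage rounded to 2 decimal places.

(1 + g_nom) = (1 + g_real)(1 + π), so π = 1.0840 / 1.0630 − 1 = 0.01976.

1.98%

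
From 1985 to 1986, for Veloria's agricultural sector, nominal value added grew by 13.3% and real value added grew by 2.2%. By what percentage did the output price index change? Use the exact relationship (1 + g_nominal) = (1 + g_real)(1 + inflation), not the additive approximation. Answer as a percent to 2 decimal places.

10.86%

(1 + g_nom) = (1 + g_real)(1 + π), so π = 1.1330 / 1.0220 − 1 = 0.10861.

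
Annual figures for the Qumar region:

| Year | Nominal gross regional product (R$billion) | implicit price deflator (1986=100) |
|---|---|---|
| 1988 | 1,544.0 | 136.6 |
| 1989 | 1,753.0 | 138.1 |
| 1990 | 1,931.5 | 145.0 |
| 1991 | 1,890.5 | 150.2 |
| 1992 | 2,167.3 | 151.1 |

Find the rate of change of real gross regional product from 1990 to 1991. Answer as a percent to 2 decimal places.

-5.51%

Real gross regional product 1990 = 1931.5/1.450 = 1332.07.
Real gross regional product 1991 = 1890.5/1.502 = 1258.66.
Change = 1258.66/1332.07 − 1 = -0.0551.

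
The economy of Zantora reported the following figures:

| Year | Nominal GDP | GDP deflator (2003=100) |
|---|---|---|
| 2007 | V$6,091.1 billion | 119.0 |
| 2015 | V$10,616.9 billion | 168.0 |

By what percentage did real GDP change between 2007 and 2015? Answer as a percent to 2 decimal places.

23.46%

Deflate each year: 2007 → 6091.1/1.190 = 5118.57; 2015 → 10616.9/1.680 = 6319.58.
So real GDP changed by 6319.58/5118.57 − 1 = 0.2346, i.e. 23.46%.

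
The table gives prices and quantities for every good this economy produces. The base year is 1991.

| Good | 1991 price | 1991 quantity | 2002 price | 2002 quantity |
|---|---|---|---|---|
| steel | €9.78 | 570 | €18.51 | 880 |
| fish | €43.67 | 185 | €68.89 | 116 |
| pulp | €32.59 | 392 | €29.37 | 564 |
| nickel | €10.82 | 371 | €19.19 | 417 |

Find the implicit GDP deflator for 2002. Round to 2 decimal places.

Nominal GDP 2002 = 18.51·880 + 68.89·116 + 29.37·564 + 19.19·417 = 48846.95.
Real GDP 2002 (at 1991 prices) = 9.78·880 + 43.67·116 + 32.59·564 + 10.82·417 = 36564.82.
Deflator = Nominal/Real × 100 = 48846.95/36564.82 × 100 = 133.590.

133.59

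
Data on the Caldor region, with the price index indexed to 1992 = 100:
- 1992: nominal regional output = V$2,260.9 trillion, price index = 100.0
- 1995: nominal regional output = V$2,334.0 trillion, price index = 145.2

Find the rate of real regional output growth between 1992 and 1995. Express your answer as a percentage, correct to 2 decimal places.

Deflate each year: 1992 → 2260.9/1.000 = 2260.90; 1995 → 2334.0/1.452 = 1607.44.
So real regional output changed by 1607.44/2260.90 − 1 = -0.2890, i.e. -28.90%.

-28.90%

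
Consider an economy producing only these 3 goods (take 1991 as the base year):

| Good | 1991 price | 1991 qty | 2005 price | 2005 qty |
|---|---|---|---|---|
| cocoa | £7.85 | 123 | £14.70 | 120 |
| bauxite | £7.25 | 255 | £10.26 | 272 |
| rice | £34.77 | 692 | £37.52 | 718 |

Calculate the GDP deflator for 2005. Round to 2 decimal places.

Nominal GDP 2005 = 14.70·120 + 10.26·272 + 37.52·718 = 31494.08.
Real GDP 2005 (at 1991 prices) = 7.85·120 + 7.25·272 + 34.77·718 = 27878.86.
Deflator = Nominal/Real × 100 = 31494.08/27878.86 × 100 = 112.968.

112.97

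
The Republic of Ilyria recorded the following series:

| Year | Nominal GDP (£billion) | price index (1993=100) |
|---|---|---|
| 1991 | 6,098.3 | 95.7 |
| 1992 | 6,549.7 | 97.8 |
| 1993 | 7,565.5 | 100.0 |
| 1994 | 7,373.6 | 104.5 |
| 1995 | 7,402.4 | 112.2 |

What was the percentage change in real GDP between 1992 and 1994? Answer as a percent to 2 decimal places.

5.36%

Real GDP 1992 = 6549.7/0.978 = 6697.03.
Real GDP 1994 = 7373.6/1.045 = 7056.08.
Change = 7056.08/6697.03 − 1 = 0.0536.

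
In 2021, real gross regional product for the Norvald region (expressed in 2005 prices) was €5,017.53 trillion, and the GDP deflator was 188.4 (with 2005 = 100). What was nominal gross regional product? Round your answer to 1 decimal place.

€9,453.0 trillion

Nominal gross regional product = Real × (GDP deflator/100) = 5017.53 × 1.884 = 9453.03.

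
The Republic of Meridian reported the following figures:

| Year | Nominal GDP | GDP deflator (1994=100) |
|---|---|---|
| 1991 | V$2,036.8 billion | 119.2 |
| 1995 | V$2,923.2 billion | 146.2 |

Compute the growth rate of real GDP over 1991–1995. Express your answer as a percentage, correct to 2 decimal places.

17.01%

Deflate each year: 1991 → 2036.8/1.192 = 1708.72; 1995 → 2923.2/1.462 = 1999.45.
So real GDP changed by 1999.45/1708.72 − 1 = 0.1701, i.e. 17.01%.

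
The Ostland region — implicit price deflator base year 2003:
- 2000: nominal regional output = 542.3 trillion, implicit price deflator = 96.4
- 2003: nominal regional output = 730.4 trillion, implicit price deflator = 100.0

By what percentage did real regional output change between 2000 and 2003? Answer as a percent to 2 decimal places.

Deflate each year: 2000 → 542.3/0.964 = 562.55; 2003 → 730.4/1.000 = 730.40.
So real regional output changed by 730.40/562.55 − 1 = 0.2984, i.e. 29.84%.

29.84%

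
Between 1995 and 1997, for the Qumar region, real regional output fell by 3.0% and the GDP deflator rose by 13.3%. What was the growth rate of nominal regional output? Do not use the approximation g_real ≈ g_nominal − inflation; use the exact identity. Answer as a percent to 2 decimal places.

(1 + g_nom) = (1 + g_real)(1 + π) = 0.9700 × 1.1330 = 1.09901.

9.90%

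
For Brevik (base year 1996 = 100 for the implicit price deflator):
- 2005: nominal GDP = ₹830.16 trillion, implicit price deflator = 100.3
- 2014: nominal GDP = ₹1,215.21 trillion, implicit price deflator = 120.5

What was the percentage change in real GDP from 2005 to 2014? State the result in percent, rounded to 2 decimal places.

Real GDP 2005 = 830.16 / 1.003 = 827.68.
Real GDP 2014 = 1215.21 / 1.205 = 1008.47.
Real growth = 1008.47 / 827.68 − 1 = 0.2184.

21.84%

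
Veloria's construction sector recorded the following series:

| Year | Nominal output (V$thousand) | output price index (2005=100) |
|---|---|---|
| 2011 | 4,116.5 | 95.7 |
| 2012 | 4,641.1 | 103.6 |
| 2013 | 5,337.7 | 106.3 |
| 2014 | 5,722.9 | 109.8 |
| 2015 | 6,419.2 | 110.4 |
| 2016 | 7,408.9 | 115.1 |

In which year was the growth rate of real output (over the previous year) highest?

2013

2012: real = 4641.1/1.036 = 4479.83; growth vs 2011 (4301.46) = 4.15%.
2013: real = 5337.7/1.063 = 5021.35; growth vs 2012 (4479.83) = 12.09%.
2014: real = 5722.9/1.098 = 5212.11; growth vs 2013 (5021.35) = 3.80%.
2015: real = 6419.2/1.104 = 5814.49; growth vs 2014 (5212.11) = 11.56%.
2016: real = 7408.9/1.151 = 6436.92; growth vs 2015 (5814.49) = 10.70%.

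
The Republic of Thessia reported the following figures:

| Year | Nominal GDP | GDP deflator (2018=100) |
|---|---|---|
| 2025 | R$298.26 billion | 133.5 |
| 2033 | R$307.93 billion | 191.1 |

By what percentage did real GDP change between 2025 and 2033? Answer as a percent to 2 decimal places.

Deflate each year: 2025 → 298.26/1.335 = 223.42; 2033 → 307.93/1.911 = 161.14.
So real GDP changed by 161.14/223.42 − 1 = -0.2788, i.e. -27.88%.

-27.88%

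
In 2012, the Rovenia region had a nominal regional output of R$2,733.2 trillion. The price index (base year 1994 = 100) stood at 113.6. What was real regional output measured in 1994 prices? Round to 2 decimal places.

Real regional output = Nominal / (price index/100) = 2733.2 / 1.136 = 2405.99.

R$2,405.99 trillion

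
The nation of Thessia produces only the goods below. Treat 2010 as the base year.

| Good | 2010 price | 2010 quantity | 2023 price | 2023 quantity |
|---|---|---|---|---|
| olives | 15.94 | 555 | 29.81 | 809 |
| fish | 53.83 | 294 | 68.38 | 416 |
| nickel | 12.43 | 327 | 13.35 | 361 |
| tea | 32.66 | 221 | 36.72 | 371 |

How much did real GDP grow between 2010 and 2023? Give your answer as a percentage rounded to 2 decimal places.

44.33%

Real GDP 2010 = Nominal GDP 2010 = 15.94·555 + 53.83·294 + 12.43·327 + 32.66·221 = 35955.19.
Real GDP 2023 (at 2010 prices) = 15.94·809 + 53.83·416 + 12.43·361 + 32.66·371 = 51892.83.
Real growth = 51892.83/35955.19 − 1 = 0.4433.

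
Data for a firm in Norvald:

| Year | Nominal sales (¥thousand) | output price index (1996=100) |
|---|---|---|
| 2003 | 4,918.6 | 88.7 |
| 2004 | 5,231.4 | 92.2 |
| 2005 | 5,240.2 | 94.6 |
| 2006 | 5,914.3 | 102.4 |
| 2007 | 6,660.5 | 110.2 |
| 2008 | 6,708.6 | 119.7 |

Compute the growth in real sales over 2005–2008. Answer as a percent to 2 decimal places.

1.18%

Real sales 2005 = 5240.2/0.946 = 5539.32.
Real sales 2008 = 6708.6/1.197 = 5604.51.
Change = 5604.51/5539.32 − 1 = 0.0118.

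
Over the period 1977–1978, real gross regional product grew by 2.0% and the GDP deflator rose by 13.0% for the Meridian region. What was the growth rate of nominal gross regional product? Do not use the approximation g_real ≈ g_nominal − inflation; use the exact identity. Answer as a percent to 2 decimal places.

15.26%

(1 + g_nom) = (1 + g_real)(1 + π) = 1.0200 × 1.1300 = 1.15260.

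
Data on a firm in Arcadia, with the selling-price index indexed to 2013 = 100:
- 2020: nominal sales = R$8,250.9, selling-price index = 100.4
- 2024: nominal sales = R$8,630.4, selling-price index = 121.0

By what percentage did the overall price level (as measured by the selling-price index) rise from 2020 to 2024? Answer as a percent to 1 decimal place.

Price-level change = 121.0 / 100.4 − 1 = 0.2052.

20.5%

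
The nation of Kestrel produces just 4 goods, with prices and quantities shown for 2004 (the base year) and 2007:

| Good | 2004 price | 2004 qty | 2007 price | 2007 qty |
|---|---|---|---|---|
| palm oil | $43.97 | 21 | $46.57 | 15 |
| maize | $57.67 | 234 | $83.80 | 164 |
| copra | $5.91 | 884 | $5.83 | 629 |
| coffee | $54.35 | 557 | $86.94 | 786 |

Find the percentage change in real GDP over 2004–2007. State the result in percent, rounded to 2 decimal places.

Real GDP 2004 = Nominal GDP 2004 = 43.97·21 + 57.67·234 + 5.91·884 + 54.35·557 = 49915.54.
Real GDP 2007 (at 2004 prices) = 43.97·15 + 57.67·164 + 5.91·629 + 54.35·786 = 56553.92.
Real growth = 56553.92/49915.54 − 1 = 0.1330.

13.30%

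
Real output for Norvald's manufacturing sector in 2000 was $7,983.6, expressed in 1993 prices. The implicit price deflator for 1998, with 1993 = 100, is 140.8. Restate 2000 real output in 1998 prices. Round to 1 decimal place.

Real output in 1998 prices = Real output in 1993 prices × (P_1998/P_1993) = 7983.6 × 1.408 = 11240.91.

$11,240.9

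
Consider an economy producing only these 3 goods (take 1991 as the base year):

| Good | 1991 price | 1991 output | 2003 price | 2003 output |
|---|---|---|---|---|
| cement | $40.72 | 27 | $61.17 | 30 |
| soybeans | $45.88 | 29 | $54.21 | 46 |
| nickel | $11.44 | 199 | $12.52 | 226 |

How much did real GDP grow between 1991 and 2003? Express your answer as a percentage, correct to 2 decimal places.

25.73%

Real GDP 1991 = Nominal GDP 1991 = 40.72·27 + 45.88·29 + 11.44·199 = 4706.52.
Real GDP 2003 (at 1991 prices) = 40.72·30 + 45.88·46 + 11.44·226 = 5917.52.
Real growth = 5917.52/4706.52 − 1 = 0.2573.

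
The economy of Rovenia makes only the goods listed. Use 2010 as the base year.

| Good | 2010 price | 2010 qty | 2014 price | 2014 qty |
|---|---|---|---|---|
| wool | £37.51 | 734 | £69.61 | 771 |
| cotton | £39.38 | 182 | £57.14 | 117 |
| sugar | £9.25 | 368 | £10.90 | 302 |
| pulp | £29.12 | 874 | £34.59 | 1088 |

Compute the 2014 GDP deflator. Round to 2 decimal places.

Nominal GDP 2014 = 69.61·771 + 57.14·117 + 10.90·302 + 34.59·1088 = 101280.41.
Real GDP 2014 (at 2010 prices) = 37.51·771 + 39.38·117 + 9.25·302 + 29.12·1088 = 68003.73.
Deflator = Nominal/Real × 100 = 101280.41/68003.73 × 100 = 148.934.

148.93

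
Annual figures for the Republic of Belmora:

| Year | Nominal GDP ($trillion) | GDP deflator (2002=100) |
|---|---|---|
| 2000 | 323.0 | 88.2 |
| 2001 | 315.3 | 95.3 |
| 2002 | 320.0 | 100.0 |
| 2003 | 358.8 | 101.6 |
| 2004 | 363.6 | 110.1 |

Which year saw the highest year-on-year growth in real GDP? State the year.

2001: real = 315.3/0.953 = 330.85; growth vs 2000 (366.21) = -9.66%.
2002: real = 320.0/1.000 = 320.00; growth vs 2001 (330.85) = -3.28%.
2003: real = 358.8/1.016 = 353.15; growth vs 2002 (320.00) = 10.36%.
2004: real = 363.6/1.101 = 330.25; growth vs 2003 (353.15) = -6.48%.

2003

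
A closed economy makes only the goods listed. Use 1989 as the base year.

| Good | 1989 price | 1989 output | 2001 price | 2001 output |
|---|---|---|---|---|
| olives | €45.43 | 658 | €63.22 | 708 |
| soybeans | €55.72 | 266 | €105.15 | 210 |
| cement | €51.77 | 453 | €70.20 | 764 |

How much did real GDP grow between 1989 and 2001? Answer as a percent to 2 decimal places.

22.37%

Real GDP 1989 = Nominal GDP 1989 = 45.43·658 + 55.72·266 + 51.77·453 = 68166.27.
Real GDP 2001 (at 1989 prices) = 45.43·708 + 55.72·210 + 51.77·764 = 83417.92.
Real growth = 83417.92/68166.27 − 1 = 0.2237.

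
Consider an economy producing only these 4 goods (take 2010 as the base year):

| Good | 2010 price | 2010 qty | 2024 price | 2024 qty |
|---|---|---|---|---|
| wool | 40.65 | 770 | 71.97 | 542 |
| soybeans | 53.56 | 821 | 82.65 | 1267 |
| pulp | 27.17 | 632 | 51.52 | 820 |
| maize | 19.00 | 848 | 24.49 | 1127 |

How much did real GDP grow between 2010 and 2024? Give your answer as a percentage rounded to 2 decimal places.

Real GDP 2010 = Nominal GDP 2010 = 40.65·770 + 53.56·821 + 27.17·632 + 19.00·848 = 108556.70.
Real GDP 2024 (at 2010 prices) = 40.65·542 + 53.56·1267 + 27.17·820 + 19.00·1127 = 133585.22.
Real growth = 133585.22/108556.70 − 1 = 0.2306.

23.06%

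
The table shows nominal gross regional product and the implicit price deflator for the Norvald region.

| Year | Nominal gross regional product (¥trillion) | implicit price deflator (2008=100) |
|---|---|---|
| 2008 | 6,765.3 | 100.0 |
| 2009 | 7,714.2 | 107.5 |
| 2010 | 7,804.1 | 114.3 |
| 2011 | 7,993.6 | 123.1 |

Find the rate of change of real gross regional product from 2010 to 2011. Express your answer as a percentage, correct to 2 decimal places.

-4.89%

Real gross regional product 2010 = 7804.1/1.143 = 6827.73.
Real gross regional product 2011 = 7993.6/1.231 = 6493.58.
Change = 6493.58/6827.73 − 1 = -0.0489.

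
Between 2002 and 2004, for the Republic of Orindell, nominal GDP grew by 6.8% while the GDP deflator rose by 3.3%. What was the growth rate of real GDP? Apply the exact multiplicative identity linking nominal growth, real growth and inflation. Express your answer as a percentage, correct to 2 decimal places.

3.39%

(1 + g_nom) = (1 + g_real)(1 + π), so g_real = 1.0680 / 1.0330 − 1 = 0.03388.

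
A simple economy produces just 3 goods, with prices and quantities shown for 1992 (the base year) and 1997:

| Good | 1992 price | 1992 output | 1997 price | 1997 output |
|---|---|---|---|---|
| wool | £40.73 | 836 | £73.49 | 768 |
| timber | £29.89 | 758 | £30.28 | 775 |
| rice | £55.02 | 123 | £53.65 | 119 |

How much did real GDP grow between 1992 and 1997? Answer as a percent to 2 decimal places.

Real GDP 1992 = Nominal GDP 1992 = 40.73·836 + 29.89·758 + 55.02·123 = 63474.36.
Real GDP 1997 (at 1992 prices) = 40.73·768 + 29.89·775 + 55.02·119 = 60992.77.
Real growth = 60992.77/63474.36 − 1 = -0.0391.

-3.91%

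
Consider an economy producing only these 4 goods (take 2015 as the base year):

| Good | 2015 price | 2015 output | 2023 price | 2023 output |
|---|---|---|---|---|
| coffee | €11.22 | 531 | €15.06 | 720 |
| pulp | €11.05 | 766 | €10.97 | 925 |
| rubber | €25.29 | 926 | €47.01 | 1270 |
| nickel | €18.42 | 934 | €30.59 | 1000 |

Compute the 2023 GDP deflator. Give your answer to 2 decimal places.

Nominal GDP 2023 = 15.06·720 + 10.97·925 + 47.01·1270 + 30.59·1000 = 111283.15.
Real GDP 2023 (at 2015 prices) = 11.22·720 + 11.05·925 + 25.29·1270 + 18.42·1000 = 68837.95.
Deflator = Nominal/Real × 100 = 111283.15/68837.95 × 100 = 161.660.

161.66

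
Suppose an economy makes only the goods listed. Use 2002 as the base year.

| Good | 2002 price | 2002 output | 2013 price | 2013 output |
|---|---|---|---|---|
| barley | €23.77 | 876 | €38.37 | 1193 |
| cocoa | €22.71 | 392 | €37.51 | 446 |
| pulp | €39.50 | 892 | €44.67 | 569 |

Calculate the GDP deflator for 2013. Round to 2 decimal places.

144.22

Nominal GDP 2013 = 38.37·1193 + 37.51·446 + 44.67·569 = 87922.10.
Real GDP 2013 (at 2002 prices) = 23.77·1193 + 22.71·446 + 39.50·569 = 60961.77.
Deflator = Nominal/Real × 100 = 87922.10/60961.77 × 100 = 144.225.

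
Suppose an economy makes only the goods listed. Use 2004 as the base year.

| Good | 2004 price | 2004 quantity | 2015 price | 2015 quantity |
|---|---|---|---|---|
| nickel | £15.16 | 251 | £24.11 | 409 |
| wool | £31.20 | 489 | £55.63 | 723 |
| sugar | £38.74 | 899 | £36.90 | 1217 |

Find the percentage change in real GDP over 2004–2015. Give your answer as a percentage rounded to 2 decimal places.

Real GDP 2004 = Nominal GDP 2004 = 15.16·251 + 31.20·489 + 38.74·899 = 53889.22.
Real GDP 2015 (at 2004 prices) = 15.16·409 + 31.20·723 + 38.74·1217 = 75904.62.
Real growth = 75904.62/53889.22 − 1 = 0.4085.

40.85%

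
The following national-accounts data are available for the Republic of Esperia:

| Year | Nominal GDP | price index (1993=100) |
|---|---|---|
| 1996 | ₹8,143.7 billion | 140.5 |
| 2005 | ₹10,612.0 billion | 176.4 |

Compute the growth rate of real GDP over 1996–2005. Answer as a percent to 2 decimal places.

Deflate each year: 1996 → 8143.7/1.405 = 5796.23; 2005 → 10612.0/1.764 = 6015.87.
So real GDP changed by 6015.87/5796.23 − 1 = 0.0379, i.e. 3.79%.

3.79%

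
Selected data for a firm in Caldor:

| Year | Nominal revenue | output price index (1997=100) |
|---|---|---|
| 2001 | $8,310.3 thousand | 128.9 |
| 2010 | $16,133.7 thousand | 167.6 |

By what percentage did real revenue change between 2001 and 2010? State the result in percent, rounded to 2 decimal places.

Deflate each year: 2001 → 8310.3/1.289 = 6447.09; 2010 → 16133.7/1.676 = 9626.31.
So real revenue changed by 9626.31/6447.09 − 1 = 0.4931, i.e. 49.31%.

49.31%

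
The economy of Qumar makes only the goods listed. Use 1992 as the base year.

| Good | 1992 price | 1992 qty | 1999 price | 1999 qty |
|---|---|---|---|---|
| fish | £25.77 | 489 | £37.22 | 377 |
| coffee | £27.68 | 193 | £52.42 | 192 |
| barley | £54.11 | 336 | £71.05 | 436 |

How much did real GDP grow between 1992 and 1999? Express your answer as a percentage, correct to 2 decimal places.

6.91%

Real GDP 1992 = Nominal GDP 1992 = 25.77·489 + 27.68·193 + 54.11·336 = 36124.73.
Real GDP 1999 (at 1992 prices) = 25.77·377 + 27.68·192 + 54.11·436 = 38621.81.
Real growth = 38621.81/36124.73 − 1 = 0.0691.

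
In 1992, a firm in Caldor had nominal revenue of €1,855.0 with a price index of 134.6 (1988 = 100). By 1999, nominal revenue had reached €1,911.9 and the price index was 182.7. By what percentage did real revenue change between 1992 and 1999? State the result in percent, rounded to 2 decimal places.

-24.07%

Real revenue 1992 = 1855.0 / 1.346 = 1378.16.
Real revenue 1999 = 1911.9 / 1.827 = 1046.47.
Real growth = 1046.47 / 1378.16 − 1 = -0.2407.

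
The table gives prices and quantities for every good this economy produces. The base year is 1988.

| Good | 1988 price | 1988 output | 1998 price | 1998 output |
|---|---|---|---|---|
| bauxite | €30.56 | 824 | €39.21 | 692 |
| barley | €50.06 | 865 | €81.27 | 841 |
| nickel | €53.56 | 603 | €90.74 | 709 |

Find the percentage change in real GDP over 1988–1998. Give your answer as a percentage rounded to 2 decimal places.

0.44%

Real GDP 1988 = Nominal GDP 1988 = 30.56·824 + 50.06·865 + 53.56·603 = 100780.02.
Real GDP 1998 (at 1988 prices) = 30.56·692 + 50.06·841 + 53.56·709 = 101222.02.
Real growth = 101222.02/100780.02 − 1 = 0.0044.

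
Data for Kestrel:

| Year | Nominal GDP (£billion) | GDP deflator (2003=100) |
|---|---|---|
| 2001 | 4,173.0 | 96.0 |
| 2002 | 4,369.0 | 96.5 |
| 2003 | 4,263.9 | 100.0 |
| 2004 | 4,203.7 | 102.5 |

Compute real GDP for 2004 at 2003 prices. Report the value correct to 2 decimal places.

Real GDP 2004 = 4203.7 / 1.025 = 4101.17.

£4,101.17 billion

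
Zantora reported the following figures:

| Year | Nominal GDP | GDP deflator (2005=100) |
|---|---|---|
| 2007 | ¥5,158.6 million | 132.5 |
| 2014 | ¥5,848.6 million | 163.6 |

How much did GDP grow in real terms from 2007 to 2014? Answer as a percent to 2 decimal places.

-8.18%

Deflate each year: 2007 → 5158.6/1.325 = 3893.28; 2014 → 5848.6/1.636 = 3574.94.
So real GDP changed by 3574.94/3893.28 − 1 = -0.0818, i.e. -8.18%.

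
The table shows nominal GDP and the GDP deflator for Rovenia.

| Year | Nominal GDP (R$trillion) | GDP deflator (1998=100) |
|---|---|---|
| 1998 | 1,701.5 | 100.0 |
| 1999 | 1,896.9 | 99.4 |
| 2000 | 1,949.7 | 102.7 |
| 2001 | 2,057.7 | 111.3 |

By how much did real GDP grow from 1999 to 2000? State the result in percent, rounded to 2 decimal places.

-0.52%

Real GDP 1999 = 1896.9/0.994 = 1908.35.
Real GDP 2000 = 1949.7/1.027 = 1898.44.
Change = 1898.44/1908.35 − 1 = -0.0052.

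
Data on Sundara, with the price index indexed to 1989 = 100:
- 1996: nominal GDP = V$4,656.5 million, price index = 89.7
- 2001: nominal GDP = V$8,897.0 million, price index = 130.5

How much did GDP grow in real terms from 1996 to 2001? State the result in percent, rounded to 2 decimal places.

31.33%

Real GDP 1996 = 4656.5 / 0.897 = 5191.19.
Real GDP 2001 = 8897.0 / 1.305 = 6817.62.
Real growth = 6817.62 / 5191.19 − 1 = 0.3133.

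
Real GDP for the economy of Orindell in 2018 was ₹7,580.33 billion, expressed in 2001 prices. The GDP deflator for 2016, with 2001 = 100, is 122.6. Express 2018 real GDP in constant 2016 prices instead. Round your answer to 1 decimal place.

Real GDP in 2016 prices = Real GDP in 2001 prices × (P_2016/P_2001) = 7580.33 × 1.226 = 9293.48.

₹9,293.5 billion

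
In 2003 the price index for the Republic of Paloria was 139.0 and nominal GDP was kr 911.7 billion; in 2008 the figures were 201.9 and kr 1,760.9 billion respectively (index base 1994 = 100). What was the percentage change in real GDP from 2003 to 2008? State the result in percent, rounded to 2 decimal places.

32.97%

Deflate each year: 2003 → 911.7/1.390 = 655.90; 2008 → 1760.9/2.019 = 872.16.
So real GDP changed by 872.16/655.90 − 1 = 0.3297, i.e. 32.97%.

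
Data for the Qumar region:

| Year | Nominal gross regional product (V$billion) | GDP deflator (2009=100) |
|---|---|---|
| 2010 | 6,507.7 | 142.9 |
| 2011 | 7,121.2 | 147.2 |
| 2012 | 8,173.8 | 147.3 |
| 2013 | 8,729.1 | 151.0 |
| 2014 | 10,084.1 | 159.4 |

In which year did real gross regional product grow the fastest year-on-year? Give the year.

2012

2011: real = 7121.2/1.472 = 4837.77; growth vs 2010 (4554.02) = 6.23%.
2012: real = 8173.8/1.473 = 5549.08; growth vs 2011 (4837.77) = 14.70%.
2013: real = 8729.1/1.510 = 5780.86; growth vs 2012 (5549.08) = 4.18%.
2014: real = 10084.1/1.594 = 6326.29; growth vs 2013 (5780.86) = 9.44%.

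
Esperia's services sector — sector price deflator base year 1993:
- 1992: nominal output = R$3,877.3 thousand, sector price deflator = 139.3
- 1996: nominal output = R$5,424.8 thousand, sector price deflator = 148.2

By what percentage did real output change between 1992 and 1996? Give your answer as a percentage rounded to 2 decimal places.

Deflate each year: 1992 → 3877.3/1.393 = 2783.42; 1996 → 5424.8/1.482 = 3660.46.
So real output changed by 3660.46/2783.42 − 1 = 0.3151, i.e. 31.51%.

31.51%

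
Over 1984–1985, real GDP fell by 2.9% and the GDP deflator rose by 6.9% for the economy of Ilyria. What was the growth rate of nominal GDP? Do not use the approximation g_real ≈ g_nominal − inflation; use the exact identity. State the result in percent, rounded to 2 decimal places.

3.80%

(1 + g_nom) = (1 + g_real)(1 + π) = 0.9710 × 1.0690 = 1.03800.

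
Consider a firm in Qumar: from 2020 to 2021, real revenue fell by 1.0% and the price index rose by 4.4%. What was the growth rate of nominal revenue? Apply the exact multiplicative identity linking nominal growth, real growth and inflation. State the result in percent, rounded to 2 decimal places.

(1 + g_nom) = (1 + g_real)(1 + π) = 0.9900 × 1.0440 = 1.03356.

3.36%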